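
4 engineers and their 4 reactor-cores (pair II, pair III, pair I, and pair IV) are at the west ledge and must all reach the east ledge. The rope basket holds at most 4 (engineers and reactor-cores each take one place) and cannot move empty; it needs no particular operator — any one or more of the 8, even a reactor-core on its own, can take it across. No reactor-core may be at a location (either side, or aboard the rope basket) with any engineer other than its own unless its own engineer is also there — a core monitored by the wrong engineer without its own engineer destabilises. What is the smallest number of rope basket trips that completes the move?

5

Counting alone: each trip to the east ledge takes at most 4 across and each return brings at least 1 back, so after t trips out (and t−1 returns) at most 4t − (t−1) of the 8 are across; that first reaches 8 at t = 3, so at least 5 crossings are needed.
The plan below uses exactly 5 crossings, so it is optimal:
1. engineer II and reactor-core II cross → the east ledge.
2. engineer II crosses ← the west ledge.
3. engineer I, engineer II, engineer III, and engineer IV cross → the east ledge.
4. reactor-core II crosses ← the west ledge.
5. reactor-core I, reactor-core II, reactor-core III, and reactor-core IV cross → the east ledge.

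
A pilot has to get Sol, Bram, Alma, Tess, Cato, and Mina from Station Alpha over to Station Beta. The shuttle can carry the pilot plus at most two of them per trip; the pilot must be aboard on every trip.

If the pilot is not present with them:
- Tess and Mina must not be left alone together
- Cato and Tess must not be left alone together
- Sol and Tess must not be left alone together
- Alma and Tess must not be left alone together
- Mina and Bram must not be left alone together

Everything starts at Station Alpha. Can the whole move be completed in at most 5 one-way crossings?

Counting alone: the pilot can take at most 2 across per trip to Station Beta, so moving all 6 needs at least 3 loaded trips out, with a return between consecutive ones — at least 5 crossings.
The safety rule pushes this higher. Following every safe sequence of crossings, the most of the 6 that can be at Station Beta as the shuttle arrives there on crossing 5 is 5 — never all 6.
So the move cannot be finished within 5 crossings. (The shortest complete plan takes 7:)
1. Pilot goes to Station Beta with Bram and Tess.
2. Pilot goes back to Station Alpha alone.
3. Pilot goes to Station Beta with Alma and Sol.
4. Pilot goes back to Station Alpha with Tess.
5. Pilot goes to Station Beta with Cato and Tess.
6. Pilot goes back to Station Alpha with Tess.
7. Pilot goes to Station Beta with Mina and Tess.

No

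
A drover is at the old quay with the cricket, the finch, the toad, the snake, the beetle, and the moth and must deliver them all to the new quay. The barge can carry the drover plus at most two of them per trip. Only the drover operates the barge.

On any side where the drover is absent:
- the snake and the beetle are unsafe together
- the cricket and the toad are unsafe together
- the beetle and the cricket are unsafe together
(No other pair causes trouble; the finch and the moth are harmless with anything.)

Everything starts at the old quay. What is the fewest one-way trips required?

Counting alone: the drover can take at most 2 across per trip to the new quay, so moving all 6 needs at least 3 loaded trips out, with a return between consecutive ones — at least 5 crossings.
The plan below uses exactly 5 crossings, so it is optimal:
1. Drover goes to the new quay with the cricket and the snake.  [the old quay: the beetle, the finch, the moth, the toad | the new quay: the cricket, the snake]
2. Drover goes back to the old quay alone.  [the old quay: the beetle, the finch, the moth, the toad | the new quay: the cricket, the snake]
3. Drover goes to the new quay with the finch and the moth.  [the old quay: the beetle, the toad | the new quay: the cricket, the finch, the moth, the snake]
4. Drover goes back to the old quay alone.  [the old quay: the beetle, the toad | the new quay: the cricket, the finch, the moth, the snake]
5. Drover goes to the new quay with the beetle and the toad.  [the old quay: — | the new quay: the beetle, the cricket, the finch, the moth, the snake, the toad]

5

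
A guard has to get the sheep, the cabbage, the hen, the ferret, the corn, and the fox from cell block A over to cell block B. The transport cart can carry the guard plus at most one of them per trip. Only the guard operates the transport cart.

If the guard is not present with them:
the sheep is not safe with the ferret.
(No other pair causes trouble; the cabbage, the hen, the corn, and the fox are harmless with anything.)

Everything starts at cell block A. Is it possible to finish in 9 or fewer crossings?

Counting alone: the guard can take at most 1 across per trip to cell block B, so moving all 6 needs at least 6 loaded trips out, with a return between consecutive ones — at least 11 crossings.
Since 9 < 11, 9 crossings cannot be enough. (The shortest complete plan in fact takes 11:)
1. Guard goes to cell block B with the sheep.  [cell block A: the cabbage, the corn, the ferret, the fox, the hen | cell block B: the sheep]
2. Guard goes back to cell block A alone.  [cell block A: the cabbage, the corn, the ferret, the fox, the hen | cell block B: the sheep]
3. Guard goes to cell block B with the cabbage.  [cell block A: the corn, the ferret, the fox, the hen | cell block B: the cabbage, the sheep]
4. Guard goes back to cell block A alone.  [cell block A: the corn, the ferret, the fox, the hen | cell block B: the cabbage, the sheep]
5. Guard goes to cell block B with the hen.  [cell block A: the corn, the ferret, the fox | cell block B: the cabbage, the hen, the sheep]
6. Guard goes back to cell block A alone.  [cell block A: the corn, the ferret, the fox | cell block B: the cabbage, the hen, the sheep]
7. Guard goes to cell block B with the corn.  [cell block A: the ferret, the fox | cell block B: the cabbage, the corn, the hen, the sheep]
8. Guard goes back to cell block A alone.  [cell block A: the ferret, the fox | cell block B: the cabbage, the corn, the hen, the sheep]
9. Guard goes to cell block B with the fox.  [cell block A: the ferret | cell block B: the cabbage, the corn, the fox, the hen, the sheep]
10. Guard goes back to cell block A alone.  [cell block A: the ferret | cell block B: the cabbage, the corn, the fox, the hen, the sheep]
11. Guard goes to cell block B with the ferret.  [cell block A: — | cell block B: the cabbage, the corn, the ferret, the fox, the hen, the sheep]

No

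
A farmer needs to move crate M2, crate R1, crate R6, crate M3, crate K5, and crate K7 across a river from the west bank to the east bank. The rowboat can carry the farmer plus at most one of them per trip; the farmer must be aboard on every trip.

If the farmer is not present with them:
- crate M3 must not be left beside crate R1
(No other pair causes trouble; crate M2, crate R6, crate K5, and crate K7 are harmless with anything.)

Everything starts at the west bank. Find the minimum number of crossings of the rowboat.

Counting alone: the farmer can take at most 1 across per trip to the east bank, so moving all 6 needs at least 6 loaded trips out, with a return between consecutive ones — at least 11 crossings.
The plan below uses exactly 11 crossings, so it is optimal:
1. Farmer goes to the east bank with crate R1.
2. Farmer goes back to the west bank alone.
3. Farmer goes to the east bank with crate M2.
4. Farmer goes back to the west bank alone.
5. Farmer goes to the east bank with crate R6.
6. Farmer goes back to the west bank alone.
7. Farmer goes to the east bank with crate K5.
8. Farmer goes back to the west bank alone.
9. Farmer goes to the east bank with crate K7.
10. Farmer goes back to the west bank alone.
11. Farmer goes to the east bank with crate M3.

11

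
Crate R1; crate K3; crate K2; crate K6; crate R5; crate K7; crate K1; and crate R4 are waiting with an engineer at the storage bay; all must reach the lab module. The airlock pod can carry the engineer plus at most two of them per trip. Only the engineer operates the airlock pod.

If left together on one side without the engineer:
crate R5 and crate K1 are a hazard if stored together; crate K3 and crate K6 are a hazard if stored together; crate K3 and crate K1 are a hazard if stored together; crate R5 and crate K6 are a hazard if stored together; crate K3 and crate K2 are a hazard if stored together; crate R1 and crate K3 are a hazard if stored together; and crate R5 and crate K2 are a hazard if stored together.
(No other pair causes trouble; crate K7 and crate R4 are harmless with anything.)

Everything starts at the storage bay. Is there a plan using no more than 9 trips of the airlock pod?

Yes — this plan uses 9 crossings (≤ 9):
1. Engineer goes to the lab module with crate K3 and crate R5.  [the storage bay: crate K1, crate K2, crate K6, crate K7, crate R1, crate R4 | the lab module: crate K3, crate R5]
2. Engineer goes back to the storage bay alone.  [the storage bay: crate K1, crate K2, crate K6, crate K7, crate R1, crate R4 | the lab module: crate K3, crate R5]
3. Engineer goes to the lab module with crate K2 and crate R1.  [the storage bay: crate K1, crate K6, crate K7, crate R4 | the lab module: crate K2, crate K3, crate R1, crate R5]
4. Engineer goes back to the storage bay with crate K3 and crate R5.  [the storage bay: crate K1, crate K3, crate K6, crate K7, crate R4, crate R5 | the lab module: crate K2, crate R1]
5. Engineer goes to the lab module with crate K1 and crate K6.  [the storage bay: crate K3, crate K7, crate R4, crate R5 | the lab module: crate K1, crate K2, crate K6, crate R1]
6. Engineer goes back to the storage bay alone.  [the storage bay: crate K3, crate K7, crate R4, crate R5 | the lab module: crate K1, crate K2, crate K6, crate R1]
7. Engineer goes to the lab module with crate K7 and crate R4.  [the storage bay: crate K3, crate R5 | the lab module: crate K1, crate K2, crate K6, crate K7, crate R1, crate R4]
8. Engineer goes back to the storage bay alone.  [the storage bay: crate K3, crate R5 | the lab module: crate K1, crate K2, crate K6, crate K7, crate R1, crate R4]
9. Engineer goes to the lab module with crate K3 and crate R5.  [the storage bay: — | the lab module: crate K1, crate K2, crate K3, crate K6, crate K7, crate R1, crate R4, crate R5]

Yes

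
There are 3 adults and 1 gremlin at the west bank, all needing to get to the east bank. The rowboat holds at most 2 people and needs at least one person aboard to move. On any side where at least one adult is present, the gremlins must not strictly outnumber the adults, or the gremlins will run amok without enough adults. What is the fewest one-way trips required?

Counting alone: each trip to the east bank takes at most 2 across and each return brings at least 1 back, so after t trips out (and t−1 returns) at most 2t − (t−1) of the 4 are across; that first reaches 4 at t = 3, so at least 5 crossings are needed.
The plan below uses exactly 5 crossings, so it is optimal:
1. 1 adult and 1 gremlin → the east bank.  (the west bank: 2A 0G; the east bank: 1A 1G)
2. 1 gremlin ← the west bank.  (the west bank: 2A 1G; the east bank: 1A 0G)
3. 1 adult and 1 gremlin → the east bank.  (the west bank: 1A 0G; the east bank: 2A 1G)
4. 1 gremlin ← the west bank.  (the west bank: 1A 1G; the east bank: 2A 0G)
5. 1 adult and 1 gremlin → the east bank.  (the west bank: 0A 0G; the east bank: 3A 1G)

5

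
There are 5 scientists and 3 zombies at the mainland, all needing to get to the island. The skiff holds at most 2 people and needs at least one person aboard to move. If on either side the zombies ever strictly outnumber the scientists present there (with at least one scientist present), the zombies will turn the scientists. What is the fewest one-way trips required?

Counting alone: each trip to the island takes at most 2 across and each return brings at least 1 back, so after t trips out (and t−1 returns) at most 2t − (t−1) of the 8 are across; that first reaches 8 at t = 7, so at least 13 crossings are needed.
The plan below uses exactly 13 crossings, so it is optimal:
1. 2 zombies → the island.  (the mainland: 5S 1Z; the island: 0S 2Z)
2. 1 zombie ← the mainland.  (the mainland: 5S 2Z; the island: 0S 1Z)
3. 2 zombies → the island.  (the mainland: 5S 0Z; the island: 0S 3Z)
4. 1 zombie ← the mainland.  (the mainland: 5S 1Z; the island: 0S 2Z)
5. 2 scientists → the island.  (the mainland: 3S 1Z; the island: 2S 2Z)
6. 1 zombie ← the mainland.  (the mainland: 3S 2Z; the island: 2S 1Z)
7. 1 scientist and 1 zombie → the island.  (the mainland: 2S 1Z; the island: 3S 2Z)
8. 1 zombie ← the mainland.  (the mainland: 2S 2Z; the island: 3S 1Z)
9. 2 zombies → the island.  (the mainland: 2S 0Z; the island: 3S 3Z)
10. 1 zombie ← the mainland.  (the mainland: 2S 1Z; the island: 3S 2Z)
11. 1 scientist and 1 zombie → the island.  (the mainland: 1S 0Z; the island: 4S 3Z)
12. 1 zombie ← the mainland.  (the mainland: 1S 1Z; the island: 4S 2Z)
13. 1 scientist and 1 zombie → the island.  (the mainland: 0S 0Z; the island: 5S 3Z)

13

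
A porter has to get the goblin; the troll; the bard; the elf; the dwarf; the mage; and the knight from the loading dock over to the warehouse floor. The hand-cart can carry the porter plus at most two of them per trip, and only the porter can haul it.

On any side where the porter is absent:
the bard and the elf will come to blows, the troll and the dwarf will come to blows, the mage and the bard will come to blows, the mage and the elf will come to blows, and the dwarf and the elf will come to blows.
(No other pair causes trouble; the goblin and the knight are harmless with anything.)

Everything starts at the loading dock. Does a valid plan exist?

Whatever the first load, the items left behind include a forbidden pair without the porter. No opening move is safe, so no plan exists.

No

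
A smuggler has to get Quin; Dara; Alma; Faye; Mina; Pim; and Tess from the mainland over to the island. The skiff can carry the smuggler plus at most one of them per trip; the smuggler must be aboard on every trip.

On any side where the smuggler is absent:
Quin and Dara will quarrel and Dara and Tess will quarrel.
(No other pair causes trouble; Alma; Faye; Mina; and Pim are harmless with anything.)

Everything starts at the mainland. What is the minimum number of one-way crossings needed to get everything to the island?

15

Counting alone: the smuggler can take at most 1 across per trip to the island, so moving all 7 needs at least 7 loaded trips out, with a return between consecutive ones — at least 13 crossings.
The safety rule pushes this higher. Following every safe sequence of crossings, the most of the 7 that can be at the island as the skiff arrives there on crossing 13 is 6 — never all 7.
So no plan with fewer than 15 crossings exists, and this one achieves 15:
1. Smuggler goes to the island with Dara.
2. Smuggler goes back to the mainland alone.
3. Smuggler goes to the island with Quin.
4. Smuggler goes back to the mainland with Dara.
5. Smuggler goes to the island with Tess.
6. Smuggler goes back to the mainland alone.
7. Smuggler goes to the island with Alma.
8. Smuggler goes back to the mainland alone.
9. Smuggler goes to the island with Faye.
10. Smuggler goes back to the mainland alone.
11. Smuggler goes to the island with Mina.
12. Smuggler goes back to the mainland alone.
13. Smuggler goes to the island with Pim.
14. Smuggler goes back to the mainland alone.
15. Smuggler goes to the island with Dara.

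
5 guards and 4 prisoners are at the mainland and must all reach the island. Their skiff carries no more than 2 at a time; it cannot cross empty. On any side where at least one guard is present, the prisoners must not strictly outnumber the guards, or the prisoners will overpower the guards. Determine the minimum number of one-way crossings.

Counting alone: each trip to the island takes at most 2 across and each return brings at least 1 back, so after t trips out (and t−1 returns) at most 2t − (t−1) of the 9 are across; that first reaches 9 at t = 8, so at least 15 crossings are needed.
The plan below uses exactly 15 crossings, so it is optimal:
1. 2 prisoners → the island.  (the mainland: 5G 2P; the island: 0G 2P)
2. 1 prisoner ← the mainland.  (the mainland: 5G 3P; the island: 0G 1P)
3. 2 prisoners → the island.  (the mainland: 5G 1P; the island: 0G 3P)
4. 1 prisoner ← the mainland.  (the mainland: 5G 2P; the island: 0G 2P)
5. 2 guards → the island.  (the mainland: 3G 2P; the island: 2G 2P)
6. 1 prisoner ← the mainland.  (the mainland: 3G 3P; the island: 2G 1P)
7. 1 guard and 1 prisoner → the island.  (the mainland: 2G 2P; the island: 3G 2P)
8. 1 guard ← the mainland.  (the mainland: 3G 2P; the island: 2G 2P)
9. 1 guard and 1 prisoner → the island.  (the mainland: 2G 1P; the island: 3G 3P)
10. 1 prisoner ← the mainland.  (the mainland: 2G 2P; the island: 3G 2P)
11. 1 guard and 1 prisoner → the island.  (the mainland: 1G 1P; the island: 4G 3P)
12. 1 guard ← the mainland.  (the mainland: 2G 1P; the island: 3G 3P)
13. 1 guard and 1 prisoner → the island.  (the mainland: 1G 0P; the island: 4G 4P)
14. 1 prisoner ← the mainland.  (the mainland: 1G 1P; the island: 4G 3P)
15. 1 guard and 1 prisoner → the island.  (the mainland: 0G 0P; the island: 5G 4P)

15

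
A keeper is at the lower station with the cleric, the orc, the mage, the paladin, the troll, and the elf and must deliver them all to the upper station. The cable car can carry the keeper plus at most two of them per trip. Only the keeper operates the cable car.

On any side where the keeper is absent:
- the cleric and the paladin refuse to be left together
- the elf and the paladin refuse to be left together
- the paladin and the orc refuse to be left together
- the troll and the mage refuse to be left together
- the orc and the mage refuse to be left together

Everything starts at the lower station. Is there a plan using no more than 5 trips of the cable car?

Counting alone: the keeper can take at most 2 across per trip to the upper station, so moving all 6 needs at least 3 loaded trips out, with a return between consecutive ones — at least 5 crossings.
The safety rule pushes this higher. Following every safe sequence of crossings, the most of the 6 that can be at the upper station as the cable car arrives there on crossing 5 is 5 — never all 6.
So the move cannot be finished within 5 crossings. (The shortest complete plan takes 7:)
1. Keeper goes to the upper station with the mage and the paladin.  [the lower station: the cleric, the elf, the orc, the troll | the upper station: the mage, the paladin]
2. Keeper goes back to the lower station alone.  [the lower station: the cleric, the elf, the orc, the troll | the upper station: the mage, the paladin]
3. Keeper goes to the upper station with the cleric and the orc.  [the lower station: the elf, the troll | the upper station: the cleric, the mage, the orc, the paladin]
4. Keeper goes back to the lower station with the mage and the paladin.  [the lower station: the elf, the mage, the paladin, the troll | the upper station: the cleric, the orc]
5. Keeper goes to the upper station with the elf and the troll.  [the lower station: the mage, the paladin | the upper station: the cleric, the elf, the orc, the troll]
6. Keeper goes back to the lower station alone.  [the lower station: the mage, the paladin | the upper station: the cleric, the elf, the orc, the troll]
7. Keeper goes to the upper station with the mage and the paladin.  [the lower station: — | the upper station: the cleric, the elf, the mage, the orc, the paladin, the troll]

No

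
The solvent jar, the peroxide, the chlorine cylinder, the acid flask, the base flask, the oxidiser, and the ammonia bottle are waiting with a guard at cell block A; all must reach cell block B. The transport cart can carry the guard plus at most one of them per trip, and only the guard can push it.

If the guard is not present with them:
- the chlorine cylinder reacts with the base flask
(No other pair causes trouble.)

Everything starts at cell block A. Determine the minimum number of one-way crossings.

13

Counting alone: the guard can take at most 1 across per trip to cell block B, so moving all 7 needs at least 7 loaded trips out, with a return between consecutive ones — at least 13 crossings.
The plan below uses exactly 13 crossings, so it is optimal:
1. Guard goes to cell block B with the chlorine cylinder.
2. Guard goes back to cell block A alone.
3. Guard goes to cell block B with the solvent jar.
4. Guard goes back to cell block A alone.
5. Guard goes to cell block B with the peroxide.
6. Guard goes back to cell block A alone.
7. Guard goes to cell block B with the acid flask.
8. Guard goes back to cell block A alone.
9. Guard goes to cell block B with the oxidiser.
10. Guard goes back to cell block A alone.
11. Guard goes to cell block B with the ammonia bottle.
12. Guard goes back to cell block A alone.
13. Guard goes to cell block B with the base flask.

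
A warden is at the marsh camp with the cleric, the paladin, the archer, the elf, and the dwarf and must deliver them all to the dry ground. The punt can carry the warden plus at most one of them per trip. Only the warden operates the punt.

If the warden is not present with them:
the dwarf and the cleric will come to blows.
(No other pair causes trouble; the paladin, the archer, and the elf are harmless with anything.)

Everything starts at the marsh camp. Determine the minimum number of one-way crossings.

Counting alone: the warden can take at most 1 across per trip to the dry ground, so moving all 5 needs at least 5 loaded trips out, with a return between consecutive ones — at least 9 crossings.
The plan below uses exactly 9 crossings, so it is optimal:
1. Warden goes to the dry ground with the cleric.  [the marsh camp: the archer, the dwarf, the elf, the paladin | the dry ground: the cleric]
2. Warden goes back to the marsh camp alone.  [the marsh camp: the archer, the dwarf, the elf, the paladin | the dry ground: the cleric]
3. Warden goes to the dry ground with the paladin.  [the marsh camp: the archer, the dwarf, the elf | the dry ground: the cleric, the paladin]
4. Warden goes back to the marsh camp alone.  [the marsh camp: the archer, the dwarf, the elf | the dry ground: the cleric, the paladin]
5. Warden goes to the dry ground with the archer.  [the marsh camp: the dwarf, the elf | the dry ground: the archer, the cleric, the paladin]
6. Warden goes back to the marsh camp alone.  [the marsh camp: the dwarf, the elf | the dry ground: the archer, the cleric, the paladin]
7. Warden goes to the dry ground with the elf.  [the marsh camp: the dwarf | the dry ground: the archer, the cleric, the elf, the paladin]
8. Warden goes back to the marsh camp alone.  [the marsh camp: the dwarf | the dry ground: the archer, the cleric, the elf, the paladin]
9. Warden goes to the dry ground with the dwarf.  [the marsh camp: — | the dry ground: the archer, the cleric, the dwarf, the elf, the paladin]

9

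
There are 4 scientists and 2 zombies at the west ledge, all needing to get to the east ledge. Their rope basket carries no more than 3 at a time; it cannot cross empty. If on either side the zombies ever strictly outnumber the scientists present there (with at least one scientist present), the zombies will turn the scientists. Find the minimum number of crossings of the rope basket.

5

Counting alone: each trip to the east ledge takes at most 3 across and each return brings at least 1 back, so after t trips out (and t−1 returns) at most 3t − (t−1) of the 6 are across; that first reaches 6 at t = 3, so at least 5 crossings are needed.
The plan below uses exactly 5 crossings, so it is optimal:
1. 2 zombies → the east ledge.  (the west ledge: 4S 0Z; the east ledge: 0S 2Z)
2. 1 zombie ← the west ledge.  (the west ledge: 4S 1Z; the east ledge: 0S 1Z)
3. 2 scientists and 1 zombie → the east ledge.  (the west ledge: 2S 0Z; the east ledge: 2S 2Z)
4. 1 zombie ← the west ledge.  (the west ledge: 2S 1Z; the east ledge: 2S 1Z)
5. 2 scientists and 1 zombie → the east ledge.  (the west ledge: 0S 0Z; the east ledge: 4S 2Z)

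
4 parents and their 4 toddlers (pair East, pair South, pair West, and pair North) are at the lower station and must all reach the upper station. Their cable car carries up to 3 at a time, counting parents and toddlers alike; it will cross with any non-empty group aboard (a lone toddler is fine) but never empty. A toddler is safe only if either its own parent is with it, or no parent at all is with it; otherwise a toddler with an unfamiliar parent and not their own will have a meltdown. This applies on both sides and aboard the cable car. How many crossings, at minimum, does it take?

Counting alone: each trip to the upper station takes at most 3 across and each return brings at least 1 back, so after t trips out (and t−1 returns) at most 3t − (t−1) of the 8 are across; that first reaches 8 at t = 4, so at least 7 crossings are needed.
The safety rule pushes this higher. Following every safe sequence of crossings, the most of the 8 that can be at the upper station as the cable car arrives there on crossing 7 is 7 — never all 8.
So no plan with fewer than 9 crossings exists, and this one achieves 9:
1. parent East and toddler East cross → the upper station.
2. parent East crosses ← the lower station.
3. parent East, parent South, and toddler South cross → the upper station.
4. parent East and toddler East cross ← the lower station.
5. parent East, parent North, and parent West cross → the upper station.
6. toddler South crosses ← the lower station.
7. toddler East and toddler South cross → the upper station.
8. toddler East crosses ← the lower station.
9. toddler East, toddler North, and toddler West cross → the upper station.

9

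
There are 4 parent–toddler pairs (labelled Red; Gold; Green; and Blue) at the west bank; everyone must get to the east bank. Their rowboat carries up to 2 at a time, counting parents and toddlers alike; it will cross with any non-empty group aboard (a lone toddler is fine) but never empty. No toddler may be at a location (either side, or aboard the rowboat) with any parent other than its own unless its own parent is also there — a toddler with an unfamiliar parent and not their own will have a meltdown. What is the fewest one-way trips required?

Following every safe sequence of crossings from the start, the most of the 8 that can be at the east bank as the rowboat arrives there on crossings 1, 3, 5 is 2, 3, 4 respectively; the best ever achieved is 4 of 8.
From crossing 7 on, no configuration arises that was not already reachable earlier: only 44 distinct safe configurations (who is on which side, and where the rowboat is) can ever be reached, none of them has everyone across, and every continuation just revisits them. So no valid plan exists.

impossible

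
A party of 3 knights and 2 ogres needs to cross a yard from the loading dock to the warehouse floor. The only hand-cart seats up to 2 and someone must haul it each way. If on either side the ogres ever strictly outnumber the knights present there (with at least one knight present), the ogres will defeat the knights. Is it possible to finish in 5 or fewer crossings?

Counting alone: each trip to the warehouse floor takes at most 2 across and each return brings at least 1 back, so after t trips out (and t−1 returns) at most 2t − (t−1) of the 5 are across; that first reaches 5 at t = 4, so at least 7 crossings are needed.
Since 5 < 7, 5 crossings cannot be enough. (The shortest complete plan in fact takes 7:)
1. 2 ogres → the warehouse floor.  (the loading dock: 3K 0O; the warehouse floor: 0K 2O)
2. 1 ogre ← the loading dock.  (the loading dock: 3K 1O; the warehouse floor: 0K 1O)
3. 2 knights → the warehouse floor.  (the loading dock: 1K 1O; the warehouse floor: 2K 1O)
4. 1 knight ← the loading dock.  (the loading dock: 2K 1O; the warehouse floor: 1K 1O)
5. 1 knight and 1 ogre → the warehouse floor.  (the loading dock: 1K 0O; the warehouse floor: 2K 2O)
6. 1 ogre ← the loading dock.  (the loading dock: 1K 1O; the warehouse floor: 2K 1O)
7. 1 knight and 1 ogre → the warehouse floor.  (the loading dock: 0K 0O; the warehouse floor: 3K 2O)

No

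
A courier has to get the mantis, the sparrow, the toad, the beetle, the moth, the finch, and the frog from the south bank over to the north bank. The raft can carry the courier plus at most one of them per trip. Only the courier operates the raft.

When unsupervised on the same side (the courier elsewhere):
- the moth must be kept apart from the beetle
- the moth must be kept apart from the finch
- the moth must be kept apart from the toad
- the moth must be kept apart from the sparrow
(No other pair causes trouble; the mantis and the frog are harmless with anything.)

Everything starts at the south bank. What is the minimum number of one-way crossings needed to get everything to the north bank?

impossible

Following every safe sequence of crossings from the start, the most of the 7 that can be at the north bank as the raft arrives there on crossings 1, 3, 5, 7 is 1, 2, 3, 4 respectively; the best ever achieved is 4 of 7.
From crossing 9 on, no configuration arises that was not already reachable earlier: only 44 distinct safe configurations (who is on which side, and where the raft is) can ever be reached, none of them has everyone across, and every continuation just revisits them. So no valid plan exists.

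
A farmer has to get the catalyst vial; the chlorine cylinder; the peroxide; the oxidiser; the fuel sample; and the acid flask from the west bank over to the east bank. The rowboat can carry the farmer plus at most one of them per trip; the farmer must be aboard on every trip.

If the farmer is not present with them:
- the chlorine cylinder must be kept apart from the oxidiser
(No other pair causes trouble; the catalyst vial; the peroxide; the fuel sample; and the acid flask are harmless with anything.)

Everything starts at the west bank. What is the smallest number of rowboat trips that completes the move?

Counting alone: the farmer can take at most 1 across per trip to the east bank, so moving all 6 needs at least 6 loaded trips out, with a return between consecutive ones — at least 11 crossings.
The plan below uses exactly 11 crossings, so it is optimal:
1. Farmer goes to the east bank with the chlorine cylinder.  [the west bank: the acid flask, the catalyst vial, the fuel sample, the oxidiser, the peroxide | the east bank: the chlorine cylinder]
2. Farmer goes back to the west bank alone.  [the west bank: the acid flask, the catalyst vial, the fuel sample, the oxidiser, the peroxide | the east bank: the chlorine cylinder]
3. Farmer goes to the east bank with the catalyst vial.  [the west bank: the acid flask, the fuel sample, the oxidiser, the peroxide | the east bank: the catalyst vial, the chlorine cylinder]
4. Farmer goes back to the west bank alone.  [the west bank: the acid flask, the fuel sample, the oxidiser, the peroxide | the east bank: the catalyst vial, the chlorine cylinder]
5. Farmer goes to the east bank with the peroxide.  [the west bank: the acid flask, the fuel sample, the oxidiser | the east bank: the catalyst vial, the chlorine cylinder, the peroxide]
6. Farmer goes back to the west bank alone.  [the west bank: the acid flask, the fuel sample, the oxidiser | the east bank: the catalyst vial, the chlorine cylinder, the peroxide]
7. Farmer goes to the east bank with the fuel sample.  [the west bank: the acid flask, the oxidiser | the east bank: the catalyst vial, the chlorine cylinder, the fuel sample, the peroxide]
8. Farmer goes back to the west bank alone.  [the west bank: the acid flask, the oxidiser | the east bank: the catalyst vial, the chlorine cylinder, the fuel sample, the peroxide]
9. Farmer goes to the east bank with the acid flask.  [the west bank: the oxidiser | the east bank: the acid flask, the catalyst vial, the chlorine cylinder, the fuel sample, the peroxide]
10. Farmer goes back to the west bank alone.  [the west bank: the oxidiser | the east bank: the acid flask, the catalyst vial, the chlorine cylinder, the fuel sample, the peroxide]
11. Farmer goes to the east bank with the oxidiser.  [the west bank: — | the east bank: the acid flask, the catalyst vial, the chlorine cylinder, the fuel sample, the oxidiser, the peroxide]

11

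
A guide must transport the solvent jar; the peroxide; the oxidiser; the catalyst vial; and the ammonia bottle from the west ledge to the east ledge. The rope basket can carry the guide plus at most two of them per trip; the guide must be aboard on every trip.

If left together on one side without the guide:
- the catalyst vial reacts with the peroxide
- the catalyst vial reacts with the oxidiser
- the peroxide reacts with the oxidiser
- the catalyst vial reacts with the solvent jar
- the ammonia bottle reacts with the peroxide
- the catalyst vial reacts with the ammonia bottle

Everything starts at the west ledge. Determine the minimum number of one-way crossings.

Counting alone: the guide can take at most 2 across per trip to the east ledge, so moving all 5 needs at least 3 loaded trips out, with a return between consecutive ones — at least 5 crossings.
The safety rule pushes this higher. Following every safe sequence of crossings, the most of the 5 that can be at the east ledge as the rope basket arrives there on crossing 5 is 4 — never all 5.
So no plan with fewer than 7 crossings exists, and this one achieves 7:
1. Guide goes to the east ledge with the catalyst vial and the peroxide.  [the west ledge: the ammonia bottle, the oxidiser, the solvent jar | the east ledge: the catalyst vial, the peroxide]
2. Guide goes back to the west ledge with the peroxide.  [the west ledge: the ammonia bottle, the oxidiser, the peroxide, the solvent jar | the east ledge: the catalyst vial]
3. Guide goes to the east ledge with the peroxide and the solvent jar.  [the west ledge: the ammonia bottle, the oxidiser | the east ledge: the catalyst vial, the peroxide, the solvent jar]
4. Guide goes back to the west ledge with the catalyst vial.  [the west ledge: the ammonia bottle, the catalyst vial, the oxidiser | the east ledge: the peroxide, the solvent jar]
5. Guide goes to the east ledge with the ammonia bottle and the oxidiser.  [the west ledge: the catalyst vial | the east ledge: the ammonia bottle, the oxidiser, the peroxide, the solvent jar]
6. Guide goes back to the west ledge with the peroxide.  [the west ledge: the catalyst vial, the peroxide | the east ledge: the ammonia bottle, the oxidiser, the solvent jar]
7. Guide goes to the east ledge with the catalyst vial and the peroxide.  [the west ledge: — | the east ledge: the ammonia bottle, the catalyst vial, the oxidiser, the peroxide, the solvent jar]

7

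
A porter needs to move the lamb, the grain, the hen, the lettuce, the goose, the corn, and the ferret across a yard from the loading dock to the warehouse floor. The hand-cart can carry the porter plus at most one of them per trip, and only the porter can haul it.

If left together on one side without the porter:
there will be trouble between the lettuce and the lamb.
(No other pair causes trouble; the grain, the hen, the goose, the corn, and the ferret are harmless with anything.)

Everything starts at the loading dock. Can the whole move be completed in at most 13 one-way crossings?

Yes — this plan uses 13 crossings (≤ 13):
1. Porter goes to the warehouse floor with the lamb.
2. Porter goes back to the loading dock alone.
3. Porter goes to the warehouse floor with the grain.
4. Porter goes back to the loading dock alone.
5. Porter goes to the warehouse floor with the hen.
6. Porter goes back to the loading dock alone.
7. Porter goes to the warehouse floor with the goose.
8. Porter goes back to the loading dock alone.
9. Porter goes to the warehouse floor with the corn.
10. Porter goes back to the loading dock alone.
11. Porter goes to the warehouse floor with the ferret.
12. Porter goes back to the loading dock alone.
13. Porter goes to the warehouse floor with the lettuce.

Yes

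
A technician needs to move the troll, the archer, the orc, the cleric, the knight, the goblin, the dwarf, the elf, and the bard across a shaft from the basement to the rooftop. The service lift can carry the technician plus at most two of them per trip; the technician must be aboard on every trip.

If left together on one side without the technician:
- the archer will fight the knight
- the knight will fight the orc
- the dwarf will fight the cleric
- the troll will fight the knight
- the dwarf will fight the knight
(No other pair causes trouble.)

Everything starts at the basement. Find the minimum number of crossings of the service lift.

11

Counting alone: the technician can take at most 2 across per trip to the rooftop, so moving all 9 needs at least 5 loaded trips out, with a return between consecutive ones — at least 9 crossings.
The safety rule pushes this higher. Following every safe sequence of crossings, the most of the 9 that can be at the rooftop as the service lift arrives there on crossing 9 is 8 — never all 9.
So no plan with fewer than 11 crossings exists, and this one achieves 11:
1. Technician goes to the rooftop with the cleric and the knight.
2. Technician goes back to the basement alone.
3. Technician goes to the rooftop with the goblin.
4. Technician goes back to the basement alone.
5. Technician goes to the rooftop with the archer and the troll.
6. Technician goes back to the basement with the knight.
7. Technician goes to the rooftop with the dwarf and the orc.
8. Technician goes back to the basement with the cleric.
9. Technician goes to the rooftop with the bard and the elf.
10. Technician goes back to the basement alone.
11. Technician goes to the rooftop with the cleric and the knight.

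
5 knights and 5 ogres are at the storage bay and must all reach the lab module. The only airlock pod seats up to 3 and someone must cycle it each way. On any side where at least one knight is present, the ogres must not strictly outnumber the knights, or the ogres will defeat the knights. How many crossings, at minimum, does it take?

Counting alone: each trip to the lab module takes at most 3 across and each return brings at least 1 back, so after t trips out (and t−1 returns) at most 3t − (t−1) of the 10 are across; that first reaches 10 at t = 5, so at least 9 crossings are needed.
The safety rule pushes this higher. Following every safe sequence of crossings, the most of the 10 that can be at the lab module as the airlock pod arrives there on crossing 9 is 9 — never all 10.
So no plan with fewer than 11 crossings exists, and this one achieves 11:
1. 2 ogres → the lab module.  (the storage bay: 5K 3O; the lab module: 0K 2O)
2. 1 ogre ← the storage bay.  (the storage bay: 5K 4O; the lab module: 0K 1O)
3. 3 ogres → the lab module.  (the storage bay: 5K 1O; the lab module: 0K 4O)
4. 1 ogre ← the storage bay.  (the storage bay: 5K 2O; the lab module: 0K 3O)
5. 3 knights → the lab module.  (the storage bay: 2K 2O; the lab module: 3K 3O)
6. 1 knight and 1 ogre ← the storage bay.  (the storage bay: 3K 3O; the lab module: 2K 2O)
7. 3 knights → the lab module.  (the storage bay: 0K 3O; the lab module: 5K 2O)
8. 1 ogre ← the storage bay.  (the storage bay: 0K 4O; the lab module: 5K 1O)
9. 2 ogres → the lab module.  (the storage bay: 0K 2O; the lab module: 5K 3O)
10. 1 ogre ← the storage bay.  (the storage bay: 0K 3O; the lab module: 5K 2O)
11. 3 ogres → the lab module.  (the storage bay: 0K 0O; the lab module: 5K 5O)

11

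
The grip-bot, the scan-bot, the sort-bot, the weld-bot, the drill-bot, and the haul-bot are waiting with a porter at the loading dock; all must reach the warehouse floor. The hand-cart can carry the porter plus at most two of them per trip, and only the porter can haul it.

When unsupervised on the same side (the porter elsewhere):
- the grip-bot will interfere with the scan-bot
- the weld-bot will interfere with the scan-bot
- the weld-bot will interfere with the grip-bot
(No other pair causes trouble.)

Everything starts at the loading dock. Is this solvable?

Yes

1. Porter goes to the warehouse floor with the grip-bot and the scan-bot.
2. Porter goes back to the loading dock with the grip-bot.
3. Porter goes to the warehouse floor with the grip-bot and the sort-bot.
4. Porter goes back to the loading dock with the grip-bot.
5. Porter goes to the warehouse floor with the drill-bot and the grip-bot.
6. Porter goes back to the loading dock with the grip-bot.
7. Porter goes to the warehouse floor with the grip-bot and the haul-bot.
8. Porter goes back to the loading dock with the grip-bot.
9. Porter goes to the warehouse floor with the grip-bot and the weld-bot.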